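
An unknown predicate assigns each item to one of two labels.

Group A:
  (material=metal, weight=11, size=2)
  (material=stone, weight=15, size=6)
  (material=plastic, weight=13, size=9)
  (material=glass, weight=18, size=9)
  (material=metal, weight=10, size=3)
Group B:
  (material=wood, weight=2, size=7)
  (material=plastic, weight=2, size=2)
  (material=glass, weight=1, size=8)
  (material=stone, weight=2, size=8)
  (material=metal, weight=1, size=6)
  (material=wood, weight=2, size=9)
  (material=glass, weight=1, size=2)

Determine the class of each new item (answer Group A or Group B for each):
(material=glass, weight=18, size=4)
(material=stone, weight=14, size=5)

One predicate separates the groups cleanly: weight ≥ 10.
(material=glass, weight=18, size=4) — weight = 18, hence Group A.
(material=stone, weight=14, size=5) — weight = 14, hence Group A.

Group A, Group A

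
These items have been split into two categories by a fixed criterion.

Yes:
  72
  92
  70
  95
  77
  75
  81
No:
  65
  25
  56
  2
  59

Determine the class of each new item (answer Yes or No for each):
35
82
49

'Yes' ⟺ at least 70.
35 — 35 < 70, hence No. 82 — 82 ≥ 70, hence Yes. 49 — 49 < 70, hence No.

No, Yes, No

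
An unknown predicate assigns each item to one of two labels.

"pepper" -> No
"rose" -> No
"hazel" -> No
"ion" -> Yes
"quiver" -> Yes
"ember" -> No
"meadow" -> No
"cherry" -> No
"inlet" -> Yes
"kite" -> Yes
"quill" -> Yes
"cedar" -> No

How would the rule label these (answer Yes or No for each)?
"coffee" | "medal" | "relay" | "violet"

No, No, No, Yes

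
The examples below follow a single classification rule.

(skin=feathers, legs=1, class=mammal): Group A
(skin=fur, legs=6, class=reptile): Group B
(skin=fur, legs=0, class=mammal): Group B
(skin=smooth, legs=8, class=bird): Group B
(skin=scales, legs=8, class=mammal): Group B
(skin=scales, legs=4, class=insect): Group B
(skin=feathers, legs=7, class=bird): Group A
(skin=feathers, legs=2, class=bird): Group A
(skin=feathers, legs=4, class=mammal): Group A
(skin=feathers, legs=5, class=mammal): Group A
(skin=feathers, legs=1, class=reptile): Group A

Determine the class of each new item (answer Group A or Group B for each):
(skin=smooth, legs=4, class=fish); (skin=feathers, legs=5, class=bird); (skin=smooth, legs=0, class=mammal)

Comparing the two groups points to one rule — skin is feathers.
(skin=smooth, legs=4, class=fish) — skin is smooth, hence Group B. (skin=feathers, legs=5, class=bird) — skin is feathers, hence Group A. (skin=smooth, legs=0, class=mammal) — skin is smooth, hence Group B.

Group B, Group A, Group B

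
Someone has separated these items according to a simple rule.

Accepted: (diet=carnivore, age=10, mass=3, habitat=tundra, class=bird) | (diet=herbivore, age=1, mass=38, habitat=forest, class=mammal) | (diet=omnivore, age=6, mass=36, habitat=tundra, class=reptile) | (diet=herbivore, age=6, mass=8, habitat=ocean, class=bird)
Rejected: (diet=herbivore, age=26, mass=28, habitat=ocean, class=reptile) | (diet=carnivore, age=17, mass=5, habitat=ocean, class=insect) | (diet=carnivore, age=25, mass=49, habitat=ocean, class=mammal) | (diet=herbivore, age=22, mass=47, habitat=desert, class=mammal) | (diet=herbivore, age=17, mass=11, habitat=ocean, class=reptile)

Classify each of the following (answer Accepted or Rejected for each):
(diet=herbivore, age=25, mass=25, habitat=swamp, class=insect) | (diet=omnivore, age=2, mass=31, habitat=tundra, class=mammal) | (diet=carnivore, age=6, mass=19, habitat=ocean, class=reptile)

'Accepted' ⟺ age ≤ 10.
(diet=herbivore, age=25, mass=25, habitat=swamp, class=insect): age = 25, doesn't qualify → Rejected. (diet=omnivore, age=2, mass=31, habitat=tundra, class=mammal): age = 2, checks out → Accepted. (diet=carnivore, age=6, mass=19, habitat=ocean, class=reptile): age = 6, checks out → Accepted.

Rejected, Accepted, Accepted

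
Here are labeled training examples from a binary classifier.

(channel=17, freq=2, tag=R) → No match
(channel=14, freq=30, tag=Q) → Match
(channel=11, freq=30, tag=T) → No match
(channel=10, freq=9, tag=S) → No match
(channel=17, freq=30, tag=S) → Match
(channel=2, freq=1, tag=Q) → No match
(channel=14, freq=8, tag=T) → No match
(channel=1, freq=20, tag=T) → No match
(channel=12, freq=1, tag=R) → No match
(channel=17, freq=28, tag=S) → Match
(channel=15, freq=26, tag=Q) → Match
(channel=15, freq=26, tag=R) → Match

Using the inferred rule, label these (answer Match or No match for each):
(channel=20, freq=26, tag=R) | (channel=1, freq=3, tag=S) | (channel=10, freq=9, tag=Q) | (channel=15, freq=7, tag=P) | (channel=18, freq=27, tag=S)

Match, No match, No match, No match, Match

Every 'Match' example satisfies: freq ≥ 9 AND channel ≥ 12. None of the 'No match' examples do.
(channel=20, freq=26, tag=R) → freq = 26, channel = 20 → Match.
(channel=1, freq=3, tag=S) → freq = 3, channel = 1 → No match.
(channel=10, freq=9, tag=Q) → freq = 9, channel = 10 → No match.
(channel=15, freq=7, tag=P) → freq = 7, channel = 15 → No match.
(channel=18, freq=27, tag=S) → freq = 27, channel = 18 → Match.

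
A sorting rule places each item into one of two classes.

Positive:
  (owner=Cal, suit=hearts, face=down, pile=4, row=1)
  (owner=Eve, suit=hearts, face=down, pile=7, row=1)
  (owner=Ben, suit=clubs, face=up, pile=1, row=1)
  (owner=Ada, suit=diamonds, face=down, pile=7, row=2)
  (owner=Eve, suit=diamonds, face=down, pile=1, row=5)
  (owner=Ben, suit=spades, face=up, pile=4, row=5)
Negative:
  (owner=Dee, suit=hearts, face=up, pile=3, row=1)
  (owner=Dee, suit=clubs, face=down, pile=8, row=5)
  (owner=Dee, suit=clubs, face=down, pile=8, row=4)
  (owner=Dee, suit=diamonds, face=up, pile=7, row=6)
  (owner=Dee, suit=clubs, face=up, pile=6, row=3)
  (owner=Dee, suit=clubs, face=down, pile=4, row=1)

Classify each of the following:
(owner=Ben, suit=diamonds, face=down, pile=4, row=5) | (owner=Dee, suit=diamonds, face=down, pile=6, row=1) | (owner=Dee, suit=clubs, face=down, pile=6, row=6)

Positive, Negative, Negative

Checking candidate rules against both groups, what survives is: owner is not Dee.
(owner=Ben, suit=diamonds, face=down, pile=4, row=5) → owner is Ben → Positive. (owner=Dee, suit=diamonds, face=down, pile=6, row=1) → owner is Dee → Negative. (owner=Dee, suit=clubs, face=down, pile=6, row=6) → owner is Dee → Negative.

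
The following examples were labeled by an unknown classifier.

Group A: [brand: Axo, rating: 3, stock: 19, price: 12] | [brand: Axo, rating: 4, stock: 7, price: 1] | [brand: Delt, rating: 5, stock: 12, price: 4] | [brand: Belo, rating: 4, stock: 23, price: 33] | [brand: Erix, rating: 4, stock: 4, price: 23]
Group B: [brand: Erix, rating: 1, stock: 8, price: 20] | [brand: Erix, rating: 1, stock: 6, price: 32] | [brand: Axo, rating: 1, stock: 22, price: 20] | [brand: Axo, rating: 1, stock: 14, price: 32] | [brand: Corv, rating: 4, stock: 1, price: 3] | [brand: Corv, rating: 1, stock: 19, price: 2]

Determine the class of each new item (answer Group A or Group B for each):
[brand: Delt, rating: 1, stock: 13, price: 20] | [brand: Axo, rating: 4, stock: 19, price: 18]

Group B, Group A

'Group A' ⟺ stock ≥ 4 AND rating ≥ 3.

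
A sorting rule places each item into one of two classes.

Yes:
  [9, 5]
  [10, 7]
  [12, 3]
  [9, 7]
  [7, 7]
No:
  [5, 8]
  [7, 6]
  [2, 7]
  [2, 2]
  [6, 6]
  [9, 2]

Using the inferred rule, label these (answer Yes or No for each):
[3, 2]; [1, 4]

No, No

The rule appears to be: sum ≥ 14.
[3, 2]: 3+2 = 5 — fails the rule, so No.
[1, 4]: 1+4 = 5 — fails the rule, so No.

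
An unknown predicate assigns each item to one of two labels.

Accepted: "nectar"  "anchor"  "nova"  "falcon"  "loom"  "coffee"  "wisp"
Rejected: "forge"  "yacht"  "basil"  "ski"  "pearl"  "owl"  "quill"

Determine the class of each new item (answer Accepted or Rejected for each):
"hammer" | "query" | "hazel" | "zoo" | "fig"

A rule that fits every label: even length — true of each 'Accepted' example, false of each 'Rejected' one.
"hammer" → length 6 → Accepted. "query" → length 5 → Rejected. "hazel" → length 5 → Rejected. "zoo" → length 3 → Rejected. "fig" → length 3 → Rejected.

Accepted, Rejected, Rejected, Rejected, Rejected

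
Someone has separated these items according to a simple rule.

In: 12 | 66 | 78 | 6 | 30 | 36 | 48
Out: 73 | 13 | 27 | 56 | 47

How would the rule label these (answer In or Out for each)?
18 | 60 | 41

Looking at the examples, the only property every 'In' case has and every 'Out' case lacks is: multiple of 6.
In: 18, since 18 = 6·3. In: 60, since 60 = 6·10. Out: 41, since 41 = 6·6 + 5.

In, In, Out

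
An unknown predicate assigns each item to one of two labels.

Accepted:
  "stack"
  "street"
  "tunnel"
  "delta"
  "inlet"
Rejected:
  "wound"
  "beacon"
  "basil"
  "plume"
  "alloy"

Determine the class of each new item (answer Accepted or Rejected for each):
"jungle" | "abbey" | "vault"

'Accepted' ⟺ contains 't'.
"jungle" — no 't', hence Rejected.
"abbey" — no 't', hence Rejected.
"vault" — has 't', hence Accepted.

Rejected, Rejected, Accepted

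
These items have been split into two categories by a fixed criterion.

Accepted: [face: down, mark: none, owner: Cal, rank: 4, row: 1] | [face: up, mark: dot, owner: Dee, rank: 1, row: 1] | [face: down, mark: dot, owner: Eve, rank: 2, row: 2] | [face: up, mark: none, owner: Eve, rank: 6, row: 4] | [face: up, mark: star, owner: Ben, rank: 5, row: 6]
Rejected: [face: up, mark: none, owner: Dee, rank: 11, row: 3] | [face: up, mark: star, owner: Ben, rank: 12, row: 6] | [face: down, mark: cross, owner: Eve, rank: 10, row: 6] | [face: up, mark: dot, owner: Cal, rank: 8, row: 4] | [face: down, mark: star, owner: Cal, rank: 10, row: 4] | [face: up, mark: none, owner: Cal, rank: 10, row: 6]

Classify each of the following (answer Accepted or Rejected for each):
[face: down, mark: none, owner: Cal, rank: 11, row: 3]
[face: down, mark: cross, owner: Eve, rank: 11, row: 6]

Rejected, Rejected

One predicate separates the groups cleanly: rank ≤ 6.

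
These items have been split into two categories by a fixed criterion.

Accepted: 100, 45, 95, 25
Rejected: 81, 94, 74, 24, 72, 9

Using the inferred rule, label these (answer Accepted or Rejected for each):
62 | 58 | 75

Rejected, Rejected, Accepted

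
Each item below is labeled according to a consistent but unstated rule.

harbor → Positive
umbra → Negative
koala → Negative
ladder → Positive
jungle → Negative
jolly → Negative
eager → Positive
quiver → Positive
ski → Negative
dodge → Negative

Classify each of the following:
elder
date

Positive, Negative

The pattern is that an item is 'Positive' exactly when: ends with 'r'.
elder: ends with 'r' — matches, so Positive.
date: ends with 'e' — does not pass, so Negative.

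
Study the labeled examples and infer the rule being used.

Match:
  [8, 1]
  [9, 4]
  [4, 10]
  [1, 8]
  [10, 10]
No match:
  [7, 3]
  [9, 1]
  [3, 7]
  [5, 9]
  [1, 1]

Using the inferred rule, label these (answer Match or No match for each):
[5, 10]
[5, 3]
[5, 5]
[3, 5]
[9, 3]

The common property of the 'Match' items is: product is even. No 'No match' item has it.
[5, 10] → 5·10 = 50 → Match. [5, 3] → 5·3 = 15 → No match. [5, 5] → 5·5 = 25 → No match. [3, 5] → 3·5 = 15 → No match. [9, 3] → 9·3 = 27 → No match.

Match, No match, No match, No match, No match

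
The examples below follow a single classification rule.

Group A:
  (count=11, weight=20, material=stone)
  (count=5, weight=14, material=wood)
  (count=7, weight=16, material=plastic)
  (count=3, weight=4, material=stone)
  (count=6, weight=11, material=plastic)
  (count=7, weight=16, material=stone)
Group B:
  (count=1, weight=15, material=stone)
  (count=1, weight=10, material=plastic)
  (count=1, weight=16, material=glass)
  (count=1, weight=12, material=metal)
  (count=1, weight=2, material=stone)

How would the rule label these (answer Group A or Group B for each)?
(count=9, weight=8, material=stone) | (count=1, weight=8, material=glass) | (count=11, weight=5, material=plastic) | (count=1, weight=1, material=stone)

A rule that fits every label: count ≥ 3 — true of each 'Group A' example, false of each 'Group B' one.
(count=9, weight=8, material=stone): count = 9, satisfies this → Group A. (count=1, weight=8, material=glass): count = 1, doesn't qualify → Group B. (count=11, weight=5, material=plastic): count = 11, satisfies this → Group A. (count=1, weight=1, material=stone): count = 1, doesn't qualify → Group B.

Group A, Group B, Group A, Group B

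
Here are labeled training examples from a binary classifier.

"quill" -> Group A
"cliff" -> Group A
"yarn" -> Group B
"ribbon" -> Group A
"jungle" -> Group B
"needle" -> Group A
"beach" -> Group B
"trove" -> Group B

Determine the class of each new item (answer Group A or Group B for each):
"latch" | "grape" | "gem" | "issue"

The rule appears to be: has a double letter.
"latch": Group B (no doubled letter). "grape": Group B (no doubled letter). "gem": Group B (no doubled letter). "issue": Group A ('ss' doubled).

Group B, Group B, Group B, Group A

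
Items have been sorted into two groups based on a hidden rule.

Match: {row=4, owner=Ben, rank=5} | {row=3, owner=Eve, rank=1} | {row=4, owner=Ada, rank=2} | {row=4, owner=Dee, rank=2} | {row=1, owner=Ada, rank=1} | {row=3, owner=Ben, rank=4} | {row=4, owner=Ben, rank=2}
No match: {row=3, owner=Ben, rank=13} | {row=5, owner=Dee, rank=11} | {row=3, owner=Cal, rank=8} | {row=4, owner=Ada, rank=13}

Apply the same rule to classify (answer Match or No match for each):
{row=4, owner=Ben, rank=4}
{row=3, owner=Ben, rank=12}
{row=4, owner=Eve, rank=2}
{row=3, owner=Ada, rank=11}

Match, No match, Match, No match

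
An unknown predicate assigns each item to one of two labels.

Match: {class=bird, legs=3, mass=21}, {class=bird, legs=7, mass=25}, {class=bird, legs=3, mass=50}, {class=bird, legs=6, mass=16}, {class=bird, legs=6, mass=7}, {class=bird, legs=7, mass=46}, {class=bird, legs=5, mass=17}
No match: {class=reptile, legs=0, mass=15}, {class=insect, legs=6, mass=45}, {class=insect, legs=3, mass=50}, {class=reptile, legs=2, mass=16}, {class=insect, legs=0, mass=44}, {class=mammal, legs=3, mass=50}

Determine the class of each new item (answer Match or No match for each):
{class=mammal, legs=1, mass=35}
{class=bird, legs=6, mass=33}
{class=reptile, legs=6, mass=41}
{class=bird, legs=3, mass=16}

The common property of the 'Match' items is: class is bird. No 'No match' item has it.

No match, Match, No match, Match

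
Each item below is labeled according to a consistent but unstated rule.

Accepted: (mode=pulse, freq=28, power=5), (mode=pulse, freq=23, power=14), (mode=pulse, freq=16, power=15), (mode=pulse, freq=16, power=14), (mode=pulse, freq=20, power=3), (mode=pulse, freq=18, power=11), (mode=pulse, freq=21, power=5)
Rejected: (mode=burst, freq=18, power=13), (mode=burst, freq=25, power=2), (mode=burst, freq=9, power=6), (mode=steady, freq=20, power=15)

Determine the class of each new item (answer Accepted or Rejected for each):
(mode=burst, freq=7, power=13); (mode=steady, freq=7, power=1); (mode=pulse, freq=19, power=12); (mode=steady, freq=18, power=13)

Rejected, Rejected, Accepted, Rejected

The common property of the 'Accepted' items is: mode is pulse. No 'Rejected' item has it.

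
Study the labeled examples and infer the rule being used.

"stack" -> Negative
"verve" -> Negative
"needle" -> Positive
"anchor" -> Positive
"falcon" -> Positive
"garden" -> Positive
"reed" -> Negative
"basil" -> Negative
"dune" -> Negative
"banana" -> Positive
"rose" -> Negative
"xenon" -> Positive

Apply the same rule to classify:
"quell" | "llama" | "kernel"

Rule: length ≥ 5 AND contains 'n'. This holds for each 'Positive' example and fails for each 'Negative' one.

Negative, Negative, Positive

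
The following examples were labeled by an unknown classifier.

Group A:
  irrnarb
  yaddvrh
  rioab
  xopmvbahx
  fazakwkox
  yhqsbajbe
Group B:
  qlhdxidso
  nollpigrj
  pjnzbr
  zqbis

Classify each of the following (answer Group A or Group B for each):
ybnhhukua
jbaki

Group A, Group A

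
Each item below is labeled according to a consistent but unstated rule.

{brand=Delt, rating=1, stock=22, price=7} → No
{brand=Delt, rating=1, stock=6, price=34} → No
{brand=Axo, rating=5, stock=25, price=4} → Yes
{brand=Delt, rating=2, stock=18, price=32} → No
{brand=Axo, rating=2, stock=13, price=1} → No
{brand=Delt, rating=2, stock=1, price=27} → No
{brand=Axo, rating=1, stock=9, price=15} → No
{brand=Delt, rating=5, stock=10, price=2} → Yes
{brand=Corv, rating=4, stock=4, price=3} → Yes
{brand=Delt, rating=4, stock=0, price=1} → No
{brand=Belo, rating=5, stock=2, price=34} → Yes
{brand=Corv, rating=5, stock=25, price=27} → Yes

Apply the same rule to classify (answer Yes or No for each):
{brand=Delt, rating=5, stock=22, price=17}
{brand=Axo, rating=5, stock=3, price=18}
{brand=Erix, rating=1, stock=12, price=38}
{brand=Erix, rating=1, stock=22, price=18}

All 'Yes' examples share one property — rating ≥ 4 AND price ≥ 2 — and every 'No' example lacks it.
{brand=Delt, rating=5, stock=22, price=17} — rating = 5, price = 17, hence Yes. {brand=Axo, rating=5, stock=3, price=18} — rating = 5, price = 18, hence Yes. {brand=Erix, rating=1, stock=12, price=38} — rating = 1, price = 38, hence No. {brand=Erix, rating=1, stock=22, price=18} — rating = 1, price = 18, hence No.

Yes, Yes, No, No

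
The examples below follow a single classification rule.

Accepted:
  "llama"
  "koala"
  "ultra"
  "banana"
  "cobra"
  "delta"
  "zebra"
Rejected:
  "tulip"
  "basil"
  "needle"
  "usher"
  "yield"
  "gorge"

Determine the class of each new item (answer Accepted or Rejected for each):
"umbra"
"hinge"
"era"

Accepted, Rejected, Accepted

The distinguishing property — ends with 'a' — holds for all the 'Accepted' cases and none of the 'Rejected' cases.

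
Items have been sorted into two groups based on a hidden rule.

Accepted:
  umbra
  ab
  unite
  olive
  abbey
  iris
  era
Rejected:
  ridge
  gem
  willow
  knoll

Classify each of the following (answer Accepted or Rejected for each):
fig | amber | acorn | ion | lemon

Rejected, Accepted, Accepted, Accepted, Rejected

Every 'Accepted' example satisfies: starts with a vowel. None of the 'Rejected' examples do.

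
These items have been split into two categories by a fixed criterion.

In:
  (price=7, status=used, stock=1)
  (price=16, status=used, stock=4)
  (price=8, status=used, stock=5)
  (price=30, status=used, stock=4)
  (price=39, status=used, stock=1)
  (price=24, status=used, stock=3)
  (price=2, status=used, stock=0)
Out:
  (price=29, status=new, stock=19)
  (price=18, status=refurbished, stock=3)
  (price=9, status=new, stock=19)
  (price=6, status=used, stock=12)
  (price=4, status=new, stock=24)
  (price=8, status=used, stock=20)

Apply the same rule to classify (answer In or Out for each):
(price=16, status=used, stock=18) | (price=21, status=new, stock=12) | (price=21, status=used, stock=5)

Out, Out, In

One predicate separates the groups cleanly: status is used AND stock ≤ 5.
(price=16, status=used, stock=18): Out (status is used, stock = 18). (price=21, status=new, stock=12): Out (status is new, stock = 12). (price=21, status=used, stock=5): In (status is used, stock = 5).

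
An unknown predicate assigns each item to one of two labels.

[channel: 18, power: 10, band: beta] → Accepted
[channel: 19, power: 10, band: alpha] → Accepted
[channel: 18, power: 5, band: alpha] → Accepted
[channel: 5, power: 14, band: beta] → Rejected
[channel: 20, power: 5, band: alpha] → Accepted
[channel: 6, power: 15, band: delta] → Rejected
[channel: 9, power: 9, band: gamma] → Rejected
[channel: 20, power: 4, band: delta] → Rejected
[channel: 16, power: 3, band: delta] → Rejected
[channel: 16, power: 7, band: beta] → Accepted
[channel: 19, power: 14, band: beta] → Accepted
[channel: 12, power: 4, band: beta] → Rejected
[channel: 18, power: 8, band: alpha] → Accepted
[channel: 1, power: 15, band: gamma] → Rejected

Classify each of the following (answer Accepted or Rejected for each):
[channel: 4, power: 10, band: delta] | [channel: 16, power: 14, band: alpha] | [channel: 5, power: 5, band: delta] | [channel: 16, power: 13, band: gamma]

Rule: power ≥ 5 AND channel ≥ 12. This holds for each 'Accepted' example and fails for each 'Rejected' one.
[channel: 4, power: 10, band: delta]: power = 10, channel = 4 — doesn't match, so Rejected.
[channel: 16, power: 14, band: alpha]: power = 14, channel = 16 — satisfies this, so Accepted.
[channel: 5, power: 5, band: delta]: power = 5, channel = 5 — doesn't match, so Rejected.
[channel: 16, power: 13, band: gamma]: power = 13, channel = 16 — satisfies this, so Accepted.

Rejected, Accepted, Rejected, Accepted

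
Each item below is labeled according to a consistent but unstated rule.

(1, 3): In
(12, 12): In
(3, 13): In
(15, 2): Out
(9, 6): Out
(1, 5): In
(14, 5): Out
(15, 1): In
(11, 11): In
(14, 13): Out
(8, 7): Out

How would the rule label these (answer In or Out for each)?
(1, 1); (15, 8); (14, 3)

In, Out, Out

Every 'In' example satisfies: sum is even. None of the 'Out' examples do.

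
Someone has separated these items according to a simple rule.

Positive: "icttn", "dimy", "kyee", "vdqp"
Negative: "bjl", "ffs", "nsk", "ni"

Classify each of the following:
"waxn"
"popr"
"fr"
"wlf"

Positive, Positive, Negative, Negative

One predicate separates the groups cleanly: length ≥ 4.
"waxn": length 4, passes → Positive.
"popr": length 4, passes → Positive.
"fr": length 2, does not pass → Negative.
"wlf": length 3, does not pass → Negative.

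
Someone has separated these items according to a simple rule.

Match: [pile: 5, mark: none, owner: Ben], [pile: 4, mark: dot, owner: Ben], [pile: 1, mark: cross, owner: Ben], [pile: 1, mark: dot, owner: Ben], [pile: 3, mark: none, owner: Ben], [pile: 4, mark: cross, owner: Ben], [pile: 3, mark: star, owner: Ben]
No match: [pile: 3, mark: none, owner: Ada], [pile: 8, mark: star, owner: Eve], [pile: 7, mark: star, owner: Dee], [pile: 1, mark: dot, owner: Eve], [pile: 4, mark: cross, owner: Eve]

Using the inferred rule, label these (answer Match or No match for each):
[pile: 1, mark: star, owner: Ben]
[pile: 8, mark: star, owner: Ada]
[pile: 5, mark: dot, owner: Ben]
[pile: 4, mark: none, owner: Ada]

Match, No match, Match, No match

Looking at the examples, the only property every 'Match' case has and every 'No match' case lacks is: owner is Ben.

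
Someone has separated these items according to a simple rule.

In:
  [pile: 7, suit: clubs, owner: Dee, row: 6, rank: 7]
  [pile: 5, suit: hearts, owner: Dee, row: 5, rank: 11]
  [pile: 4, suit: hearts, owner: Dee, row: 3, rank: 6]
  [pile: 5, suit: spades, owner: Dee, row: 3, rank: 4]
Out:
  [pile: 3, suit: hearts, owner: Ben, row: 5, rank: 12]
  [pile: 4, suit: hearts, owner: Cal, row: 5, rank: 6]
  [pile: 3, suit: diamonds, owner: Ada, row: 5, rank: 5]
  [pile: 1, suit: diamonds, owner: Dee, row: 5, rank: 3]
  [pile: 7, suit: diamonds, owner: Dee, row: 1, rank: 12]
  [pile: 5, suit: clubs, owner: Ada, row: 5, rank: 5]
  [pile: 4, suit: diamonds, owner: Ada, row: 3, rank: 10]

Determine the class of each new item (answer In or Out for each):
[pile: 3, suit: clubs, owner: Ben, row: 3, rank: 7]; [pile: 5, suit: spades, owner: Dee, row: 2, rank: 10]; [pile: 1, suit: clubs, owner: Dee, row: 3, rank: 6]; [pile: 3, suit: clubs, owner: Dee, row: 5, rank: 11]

Out, In, In, In

The distinguishing property — suit is not diamonds AND owner is Dee — holds for all the 'In' cases and none of the 'Out' cases.
[pile: 3, suit: clubs, owner: Ben, row: 3, rank: 7]: Out (suit is clubs, owner is Ben).
[pile: 5, suit: spades, owner: Dee, row: 2, rank: 10]: In (suit is spades, owner is Dee).
[pile: 1, suit: clubs, owner: Dee, row: 3, rank: 6]: In (suit is clubs, owner is Dee).
[pile: 3, suit: clubs, owner: Dee, row: 5, rank: 11]: In (suit is clubs, owner is Dee).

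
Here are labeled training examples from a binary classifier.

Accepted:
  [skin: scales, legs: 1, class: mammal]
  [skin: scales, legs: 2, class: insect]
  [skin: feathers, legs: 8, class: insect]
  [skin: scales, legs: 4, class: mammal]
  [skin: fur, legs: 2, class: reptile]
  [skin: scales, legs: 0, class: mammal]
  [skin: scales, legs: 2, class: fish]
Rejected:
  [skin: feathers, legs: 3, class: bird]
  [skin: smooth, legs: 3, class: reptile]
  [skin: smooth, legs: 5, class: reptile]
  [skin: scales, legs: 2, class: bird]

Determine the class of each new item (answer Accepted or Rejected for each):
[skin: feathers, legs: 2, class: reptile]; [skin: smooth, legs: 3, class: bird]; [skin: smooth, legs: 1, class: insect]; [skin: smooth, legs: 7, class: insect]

The classifier is using: class is not bird AND skin is not smooth.

Accepted, Rejected, Rejected, Rejected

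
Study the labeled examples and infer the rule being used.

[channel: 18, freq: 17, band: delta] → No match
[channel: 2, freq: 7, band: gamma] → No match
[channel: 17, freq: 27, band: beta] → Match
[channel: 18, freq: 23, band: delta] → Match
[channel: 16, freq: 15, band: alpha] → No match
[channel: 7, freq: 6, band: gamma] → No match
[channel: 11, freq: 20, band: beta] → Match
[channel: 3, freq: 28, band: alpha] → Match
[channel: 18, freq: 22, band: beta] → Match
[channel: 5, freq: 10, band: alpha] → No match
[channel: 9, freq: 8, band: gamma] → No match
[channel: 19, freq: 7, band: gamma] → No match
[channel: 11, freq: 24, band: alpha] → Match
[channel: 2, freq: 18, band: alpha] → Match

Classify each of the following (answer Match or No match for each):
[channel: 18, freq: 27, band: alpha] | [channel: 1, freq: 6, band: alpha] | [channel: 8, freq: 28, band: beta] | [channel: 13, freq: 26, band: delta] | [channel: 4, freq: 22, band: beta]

Match, No match, Match, Match, Match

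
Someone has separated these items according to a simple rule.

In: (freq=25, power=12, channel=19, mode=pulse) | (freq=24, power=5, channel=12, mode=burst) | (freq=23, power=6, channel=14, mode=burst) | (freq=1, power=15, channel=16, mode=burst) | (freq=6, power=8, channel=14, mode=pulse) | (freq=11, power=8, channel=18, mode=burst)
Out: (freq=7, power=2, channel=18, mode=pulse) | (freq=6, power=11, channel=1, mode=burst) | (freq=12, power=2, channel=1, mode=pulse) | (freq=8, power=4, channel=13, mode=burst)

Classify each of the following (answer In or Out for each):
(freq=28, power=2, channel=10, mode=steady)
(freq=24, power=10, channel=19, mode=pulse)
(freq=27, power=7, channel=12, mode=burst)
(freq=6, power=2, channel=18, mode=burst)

The rule appears to be: channel ≥ 12 AND power ≥ 5.
Out: (freq=28, power=2, channel=10, mode=steady), since channel = 10, power = 2.
In: (freq=24, power=10, channel=19, mode=pulse), since channel = 19, power = 10.
In: (freq=27, power=7, channel=12, mode=burst), since channel = 12, power = 7.
Out: (freq=6, power=2, channel=18, mode=burst), since channel = 18, power = 2.

Out, In, In, Out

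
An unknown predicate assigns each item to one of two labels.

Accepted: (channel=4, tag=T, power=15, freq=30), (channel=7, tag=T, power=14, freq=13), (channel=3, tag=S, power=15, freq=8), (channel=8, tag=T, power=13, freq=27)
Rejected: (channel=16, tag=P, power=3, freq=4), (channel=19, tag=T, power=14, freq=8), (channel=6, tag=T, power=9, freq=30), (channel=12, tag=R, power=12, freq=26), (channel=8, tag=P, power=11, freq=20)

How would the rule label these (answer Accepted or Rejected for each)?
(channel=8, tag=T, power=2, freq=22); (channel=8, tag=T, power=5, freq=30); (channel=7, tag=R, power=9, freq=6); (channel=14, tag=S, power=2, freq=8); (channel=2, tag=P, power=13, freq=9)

One predicate separates the groups cleanly: channel ≤ 8 AND power ≥ 12.

Rejected, Rejected, Rejected, Rejected, Accepted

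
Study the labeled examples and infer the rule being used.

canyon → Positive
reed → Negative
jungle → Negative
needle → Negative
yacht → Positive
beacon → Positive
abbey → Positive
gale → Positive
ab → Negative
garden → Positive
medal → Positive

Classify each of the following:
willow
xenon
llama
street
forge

The distinguishing property — length ≥ 4 AND contains 'a' — holds for all the 'Positive' cases and none of the 'Negative' cases.

Negative, Negative, Positive, Negative, Negative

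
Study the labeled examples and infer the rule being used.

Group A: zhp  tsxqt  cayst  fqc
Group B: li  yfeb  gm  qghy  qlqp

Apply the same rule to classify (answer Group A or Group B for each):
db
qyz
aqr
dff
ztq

Group B, Group A, Group A, Group A, Group A

A rule that fits every label: odd length — true of each 'Group A' example, false of each 'Group B' one.
db: Group B (length 2).
qyz: Group A (length 3).
aqr: Group A (length 3).
dff: Group A (length 3).
ztq: Group A (length 3).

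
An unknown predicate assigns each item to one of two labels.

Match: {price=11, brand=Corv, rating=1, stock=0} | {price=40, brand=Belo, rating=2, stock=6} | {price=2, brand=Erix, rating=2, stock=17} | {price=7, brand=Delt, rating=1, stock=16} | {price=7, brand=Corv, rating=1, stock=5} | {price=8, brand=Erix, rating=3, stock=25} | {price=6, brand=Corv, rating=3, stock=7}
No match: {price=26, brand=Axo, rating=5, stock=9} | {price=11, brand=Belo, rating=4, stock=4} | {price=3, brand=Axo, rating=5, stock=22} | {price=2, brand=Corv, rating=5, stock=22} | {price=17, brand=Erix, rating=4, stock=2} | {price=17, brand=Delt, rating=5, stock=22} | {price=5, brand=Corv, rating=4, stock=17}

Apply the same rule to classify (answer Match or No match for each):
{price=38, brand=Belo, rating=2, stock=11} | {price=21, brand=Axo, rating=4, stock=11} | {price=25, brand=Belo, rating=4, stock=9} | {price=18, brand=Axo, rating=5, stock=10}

Match, No match, No match, No match

The distinguishing property — rating ≤ 3 — holds for all the 'Match' cases and none of the 'No match' cases.
{price=38, brand=Belo, rating=2, stock=11}: rating = 2, passes → Match. {price=21, brand=Axo, rating=4, stock=11}: rating = 4, fails this test → No match. {price=25, brand=Belo, rating=4, stock=9}: rating = 4, fails this test → No match. {price=18, brand=Axo, rating=5, stock=10}: rating = 5, fails this test → No match.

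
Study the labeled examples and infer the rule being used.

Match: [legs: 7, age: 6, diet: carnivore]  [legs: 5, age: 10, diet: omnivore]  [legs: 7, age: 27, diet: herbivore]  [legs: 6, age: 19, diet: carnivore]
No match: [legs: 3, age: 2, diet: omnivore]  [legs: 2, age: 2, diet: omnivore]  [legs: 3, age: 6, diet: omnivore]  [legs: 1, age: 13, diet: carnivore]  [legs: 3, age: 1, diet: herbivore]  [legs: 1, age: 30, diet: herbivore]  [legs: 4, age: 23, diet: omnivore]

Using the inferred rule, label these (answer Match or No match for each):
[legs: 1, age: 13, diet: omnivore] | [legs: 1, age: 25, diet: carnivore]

No match, No match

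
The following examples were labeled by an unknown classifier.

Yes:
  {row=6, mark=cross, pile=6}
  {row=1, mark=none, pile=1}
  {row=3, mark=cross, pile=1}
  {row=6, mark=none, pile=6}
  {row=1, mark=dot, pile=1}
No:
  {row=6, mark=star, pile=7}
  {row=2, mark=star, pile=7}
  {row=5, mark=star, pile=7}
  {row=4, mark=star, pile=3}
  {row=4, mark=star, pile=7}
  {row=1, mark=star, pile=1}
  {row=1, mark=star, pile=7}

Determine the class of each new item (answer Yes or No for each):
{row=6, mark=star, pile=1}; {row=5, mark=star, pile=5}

No, No

One predicate separates the groups cleanly: mark is not star.
{row=6, mark=star, pile=1} — mark is star, hence No. {row=5, mark=star, pile=5} — mark is star, hence No.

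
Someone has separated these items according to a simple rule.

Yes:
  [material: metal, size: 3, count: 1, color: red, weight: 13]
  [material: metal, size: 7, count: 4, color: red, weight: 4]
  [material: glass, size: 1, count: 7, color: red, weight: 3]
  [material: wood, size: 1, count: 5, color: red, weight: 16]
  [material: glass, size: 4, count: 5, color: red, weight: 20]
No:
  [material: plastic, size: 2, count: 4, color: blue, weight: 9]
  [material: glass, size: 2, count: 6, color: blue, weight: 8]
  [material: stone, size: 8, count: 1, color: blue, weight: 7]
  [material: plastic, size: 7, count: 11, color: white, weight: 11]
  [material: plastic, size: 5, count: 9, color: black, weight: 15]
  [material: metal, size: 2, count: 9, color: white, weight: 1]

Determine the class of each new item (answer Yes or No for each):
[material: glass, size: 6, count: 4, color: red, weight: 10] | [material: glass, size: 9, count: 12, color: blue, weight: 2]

The distinguishing property — color is red — holds for all the 'Yes' cases and none of the 'No' cases.
[material: glass, size: 6, count: 4, color: red, weight: 10]: color is red, fits → Yes.
[material: glass, size: 9, count: 12, color: blue, weight: 2]: color is blue, does not satisfy this → No.

Yes, No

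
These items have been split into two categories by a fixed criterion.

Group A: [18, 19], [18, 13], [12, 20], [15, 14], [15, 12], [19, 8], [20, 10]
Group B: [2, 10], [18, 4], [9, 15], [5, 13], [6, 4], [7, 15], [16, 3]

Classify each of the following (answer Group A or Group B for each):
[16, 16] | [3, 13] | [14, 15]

Rule: sum ≥ 27. This holds for each 'Group A' example and fails for each 'Group B' one.

Group A, Group B, Group A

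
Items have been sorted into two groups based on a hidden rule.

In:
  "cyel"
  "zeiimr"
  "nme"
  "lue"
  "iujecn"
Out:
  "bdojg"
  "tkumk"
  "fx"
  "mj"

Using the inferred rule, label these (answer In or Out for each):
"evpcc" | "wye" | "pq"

In, In, Out

The rule appears to be: contains 'e'.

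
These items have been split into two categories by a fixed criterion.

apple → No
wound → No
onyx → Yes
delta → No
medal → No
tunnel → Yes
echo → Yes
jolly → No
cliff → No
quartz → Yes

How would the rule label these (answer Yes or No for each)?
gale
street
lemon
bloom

Looking at the examples, the only property every 'Yes' case has and every 'No' case lacks is: even length.

Yes, Yes, No, No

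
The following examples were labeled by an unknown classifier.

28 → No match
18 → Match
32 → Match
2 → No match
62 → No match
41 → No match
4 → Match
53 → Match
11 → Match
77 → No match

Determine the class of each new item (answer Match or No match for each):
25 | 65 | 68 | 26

Match, No match, No match, No match

'Match' ⟺ ≡ 4 (mod 7).
25 — 25 mod 7 = 4, hence Match.
65 — 65 mod 7 = 2, hence No match.
68 — 68 mod 7 = 5, hence No match.
26 — 26 mod 7 = 5, hence No match.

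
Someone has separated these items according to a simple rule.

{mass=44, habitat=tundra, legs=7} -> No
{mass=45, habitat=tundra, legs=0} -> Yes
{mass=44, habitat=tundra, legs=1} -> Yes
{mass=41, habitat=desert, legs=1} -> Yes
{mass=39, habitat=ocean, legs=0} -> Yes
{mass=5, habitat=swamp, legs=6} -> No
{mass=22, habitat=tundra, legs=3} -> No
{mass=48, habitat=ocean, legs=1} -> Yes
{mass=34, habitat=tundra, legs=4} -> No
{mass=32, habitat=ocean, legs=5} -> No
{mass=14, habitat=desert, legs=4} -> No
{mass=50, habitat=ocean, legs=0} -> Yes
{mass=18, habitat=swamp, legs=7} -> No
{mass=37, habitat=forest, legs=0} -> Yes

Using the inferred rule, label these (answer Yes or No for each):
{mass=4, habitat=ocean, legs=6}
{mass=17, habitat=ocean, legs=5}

A rule that fits every label: legs ≤ 1 — true of each 'Yes' example, false of each 'No' one.

No, No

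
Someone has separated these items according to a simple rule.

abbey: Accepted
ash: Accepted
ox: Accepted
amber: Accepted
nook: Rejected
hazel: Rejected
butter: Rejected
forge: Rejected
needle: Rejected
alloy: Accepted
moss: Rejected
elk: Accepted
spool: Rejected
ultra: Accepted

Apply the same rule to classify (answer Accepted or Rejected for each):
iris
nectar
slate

Looking at the examples, the only property every 'Accepted' case has and every 'Rejected' case lacks is: starts with a vowel.
iris → starts with 'i' → Accepted. nectar → starts with 'n' → Rejected. slate → starts with 's' → Rejected.

Accepted, Rejected, Rejected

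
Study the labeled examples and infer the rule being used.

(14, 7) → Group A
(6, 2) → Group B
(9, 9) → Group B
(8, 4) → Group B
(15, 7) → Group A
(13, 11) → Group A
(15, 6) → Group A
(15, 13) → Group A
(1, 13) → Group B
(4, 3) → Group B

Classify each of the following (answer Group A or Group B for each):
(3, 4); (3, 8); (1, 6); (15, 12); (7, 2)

Group B, Group B, Group B, Group A, Group B

The distinguishing property — sum ≥ 21 — holds for all the 'Group A' cases and none of the 'Group B' cases.
(3, 4): 3+4 = 7 — doesn't match, so Group B. (3, 8): 3+8 = 11 — doesn't match, so Group B. (1, 6): 1+6 = 7 — doesn't match, so Group B. (15, 12): 15+12 = 27 — has this property, so Group A. (7, 2): 7+2 = 9 — doesn't match, so Group B.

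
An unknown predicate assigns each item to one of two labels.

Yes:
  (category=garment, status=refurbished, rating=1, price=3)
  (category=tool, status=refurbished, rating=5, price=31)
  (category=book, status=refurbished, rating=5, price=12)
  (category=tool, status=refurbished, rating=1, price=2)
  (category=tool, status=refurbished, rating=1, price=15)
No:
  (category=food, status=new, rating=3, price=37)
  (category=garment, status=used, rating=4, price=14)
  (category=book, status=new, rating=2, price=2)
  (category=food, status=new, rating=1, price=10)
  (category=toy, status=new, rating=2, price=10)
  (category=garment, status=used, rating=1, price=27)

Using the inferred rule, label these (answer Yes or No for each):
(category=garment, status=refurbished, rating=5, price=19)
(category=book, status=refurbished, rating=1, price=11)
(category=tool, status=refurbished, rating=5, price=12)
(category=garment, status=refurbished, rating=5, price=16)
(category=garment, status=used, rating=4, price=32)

Yes, Yes, Yes, Yes, No

The rule appears to be: status is refurbished.
(category=garment, status=refurbished, rating=5, price=19): Yes (status is refurbished).
(category=book, status=refurbished, rating=1, price=11): Yes (status is refurbished).
(category=tool, status=refurbished, rating=5, price=12): Yes (status is refurbished).
(category=garment, status=refurbished, rating=5, price=16): Yes (status is refurbished).
(category=garment, status=used, rating=4, price=32): No (status is used).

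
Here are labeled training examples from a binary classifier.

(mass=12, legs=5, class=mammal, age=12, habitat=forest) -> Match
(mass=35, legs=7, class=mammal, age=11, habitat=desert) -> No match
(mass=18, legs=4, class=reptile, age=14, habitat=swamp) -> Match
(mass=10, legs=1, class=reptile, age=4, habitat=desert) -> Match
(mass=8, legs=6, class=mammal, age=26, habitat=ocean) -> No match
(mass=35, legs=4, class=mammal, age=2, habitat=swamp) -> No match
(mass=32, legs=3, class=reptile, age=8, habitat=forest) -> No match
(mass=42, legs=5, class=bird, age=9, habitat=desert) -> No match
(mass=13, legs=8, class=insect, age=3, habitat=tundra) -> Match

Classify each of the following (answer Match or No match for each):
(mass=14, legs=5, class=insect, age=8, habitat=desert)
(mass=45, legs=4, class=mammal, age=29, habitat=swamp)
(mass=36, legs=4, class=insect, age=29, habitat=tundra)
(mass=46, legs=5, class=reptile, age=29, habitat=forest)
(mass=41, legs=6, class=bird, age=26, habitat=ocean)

Match, No match, No match, No match, No match

The rule appears to be: mass ≤ 18 AND age ≤ 14.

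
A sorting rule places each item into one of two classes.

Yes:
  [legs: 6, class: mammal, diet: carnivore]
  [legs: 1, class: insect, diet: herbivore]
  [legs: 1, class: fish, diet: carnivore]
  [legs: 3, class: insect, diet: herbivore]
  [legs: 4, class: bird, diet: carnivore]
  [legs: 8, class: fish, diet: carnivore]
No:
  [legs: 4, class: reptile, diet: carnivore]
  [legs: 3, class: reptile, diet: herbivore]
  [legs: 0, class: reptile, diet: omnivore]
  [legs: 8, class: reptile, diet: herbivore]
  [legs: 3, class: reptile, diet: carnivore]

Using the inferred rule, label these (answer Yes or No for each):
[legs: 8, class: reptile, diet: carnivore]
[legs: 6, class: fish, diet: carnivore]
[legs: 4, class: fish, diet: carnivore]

No, Yes, Yes

Rule: class is not reptile. This holds for each 'Yes' example and fails for each 'No' one.
[legs: 8, class: reptile, diet: carnivore]: class is reptile, does not satisfy this → No. [legs: 6, class: fish, diet: carnivore]: class is fish, has this property → Yes. [legs: 4, class: fish, diet: carnivore]: class is fish, has this property → Yes.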